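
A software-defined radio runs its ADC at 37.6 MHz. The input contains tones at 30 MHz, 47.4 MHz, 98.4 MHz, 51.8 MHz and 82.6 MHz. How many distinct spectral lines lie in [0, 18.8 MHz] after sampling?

fs/2 = 18.8 MHz.
30 MHz > fs/2 = 18.8 MHz, folds to fs − 30 MHz = 7.6 MHz.
47.4 MHz mod fs = 9.8 MHz.
9.8 MHz ≤ fs/2 = 18.8 MHz, appears at 9.8 MHz.
98.4 MHz mod fs = 23.2 MHz.
23.2 MHz > fs/2 = 18.8 MHz, folds to fs − 23.2 MHz = 14.4 MHz.
51.8 MHz mod fs = 14.2 MHz.
14.2 MHz ≤ fs/2 = 18.8 MHz, appears at 14.2 MHz.
82.6 MHz mod fs = 7.4 MHz.
7.4 MHz ≤ fs/2 = 18.8 MHz, appears at 7.4 MHz.
Distinct values: {7.4 MHz, 7.6 MHz, 9.8 MHz, 14.2 MHz, 14.4 MHz} → 5.

5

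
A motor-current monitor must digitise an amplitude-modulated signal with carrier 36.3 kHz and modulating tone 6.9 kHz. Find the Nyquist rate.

86.4 kHz

AM sidebands sit at fc ± fm = 29.4 kHz and 43.2 kHz.
Highest-frequency component: 43.2 kHz.
Nyquist rate = 2 × 43.2 kHz = 86.4 kHz.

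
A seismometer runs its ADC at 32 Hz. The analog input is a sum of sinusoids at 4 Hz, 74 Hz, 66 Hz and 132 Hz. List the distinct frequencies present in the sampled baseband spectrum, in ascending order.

2 Hz, 4 Hz, 10 Hz

fs/2 = 16 Hz.
4 Hz ≤ fs/2 = 16 Hz, passes unchanged.
74 Hz mod fs = 10 Hz.
10 Hz ≤ fs/2 = 16 Hz, appears at 10 Hz.
66 Hz mod fs = 2 Hz.
2 Hz ≤ fs/2 = 16 Hz, appears at 2 Hz.
132 Hz mod fs = 4 Hz.
4 Hz ≤ fs/2 = 16 Hz, appears at 4 Hz.
Distinct values: {2 Hz, 4 Hz, 10 Hz}.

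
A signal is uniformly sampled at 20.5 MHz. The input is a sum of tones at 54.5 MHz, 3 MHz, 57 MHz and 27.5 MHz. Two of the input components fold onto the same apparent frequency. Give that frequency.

fs/2 = 10.25 MHz.
54.5 MHz mod fs = 13.5 MHz.
13.5 MHz > fs/2 = 10.25 MHz, folds to fs − 13.5 MHz = 7 MHz.
3 MHz ≤ fs/2 = 10.25 MHz, passes unchanged.
57 MHz mod fs = 16 MHz.
16 MHz > fs/2 = 10.25 MHz, folds to fs − 16 MHz = 4.5 MHz.
27.5 MHz mod fs = 7 MHz.
7 MHz ≤ fs/2 = 10.25 MHz, appears at 7 MHz.
27.5 MHz and 54.5 MHz both map to 7 MHz.

7 MHz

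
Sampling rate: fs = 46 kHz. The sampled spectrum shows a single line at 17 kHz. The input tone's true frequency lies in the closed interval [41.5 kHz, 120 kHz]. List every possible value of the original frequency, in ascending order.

Frequencies that alias to 17 kHz are k·fs ± 17 kHz for integer k ≥ 0.
k=0: 17 kHz.
k=1: 29 kHz, 63 kHz.
k=2: 75 kHz, 109 kHz.
k=3: 121 kHz, 155 kHz.
Within [41.5 kHz, 120 kHz]: 63 kHz, 75 kHz, 109 kHz.

63 kHz, 75 kHz, 109 kHz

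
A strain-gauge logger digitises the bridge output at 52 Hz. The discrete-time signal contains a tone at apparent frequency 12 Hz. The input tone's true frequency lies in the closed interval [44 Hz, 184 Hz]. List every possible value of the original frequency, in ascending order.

64 Hz, 92 Hz, 116 Hz, 144 Hz, 168 Hz

Frequencies that alias to 12 Hz are k·fs ± 12 Hz for integer k ≥ 0.
k=0: 12 Hz.
k=1: 40 Hz, 64 Hz.
k=2: 92 Hz, 116 Hz.
k=3: 144 Hz, 168 Hz.
k=4: 196 Hz, 220 Hz.
Within [44 Hz, 184 Hz]: 64 Hz, 92 Hz, 116 Hz, 144 Hz, 168 Hz.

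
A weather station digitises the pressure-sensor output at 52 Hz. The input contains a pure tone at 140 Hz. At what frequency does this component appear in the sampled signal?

140 Hz mod fs = 36 Hz.
36 Hz > fs/2 = 26 Hz, folds to fs − 36 Hz = 16 Hz.

16 Hz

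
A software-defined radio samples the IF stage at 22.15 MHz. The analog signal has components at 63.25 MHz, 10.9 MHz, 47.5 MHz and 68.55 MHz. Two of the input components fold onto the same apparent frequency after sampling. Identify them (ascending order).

fs/2 = 11.075 MHz.
63.25 MHz mod fs = 18.95 MHz.
18.95 MHz > fs/2 = 11.075 MHz, folds to fs − 18.95 MHz = 3.2 MHz.
10.9 MHz ≤ fs/2 = 11.075 MHz, passes unchanged.
47.5 MHz mod fs = 3.2 MHz.
3.2 MHz ≤ fs/2 = 11.075 MHz, appears at 3.2 MHz.
68.55 MHz mod fs = 2.1 MHz.
2.1 MHz ≤ fs/2 = 11.075 MHz, appears at 2.1 MHz.
47.5 MHz and 63.25 MHz both map to 3.2 MHz.

47.5 MHz, 63.25 MHz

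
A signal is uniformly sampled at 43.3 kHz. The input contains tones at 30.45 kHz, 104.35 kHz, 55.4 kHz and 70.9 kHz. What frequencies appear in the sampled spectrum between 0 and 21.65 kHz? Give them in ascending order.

fs/2 = 21.65 kHz.
30.45 kHz > fs/2 = 21.65 kHz, folds to fs − 30.45 kHz = 12.85 kHz.
104.35 kHz mod fs = 17.75 kHz.
17.75 kHz ≤ fs/2 = 21.65 kHz, appears at 17.75 kHz.
55.4 kHz mod fs = 12.1 kHz.
12.1 kHz ≤ fs/2 = 21.65 kHz, appears at 12.1 kHz.
70.9 kHz mod fs = 27.6 kHz.
27.6 kHz > fs/2 = 21.65 kHz, folds to fs − 27.6 kHz = 15.7 kHz.
Distinct values: {12.1 kHz, 12.85 kHz, 15.7 kHz, 17.75 kHz}.

12.1 kHz, 12.85 kHz, 15.7 kHz, 17.75 kHz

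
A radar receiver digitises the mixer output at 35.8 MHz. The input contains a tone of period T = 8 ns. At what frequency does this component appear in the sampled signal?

17.6 MHz

T = 8 ns → f = 1/T = 125 MHz.
125 MHz mod fs = 17.6 MHz.
17.6 MHz ≤ fs/2 = 17.9 MHz, appears at 17.6 MHz.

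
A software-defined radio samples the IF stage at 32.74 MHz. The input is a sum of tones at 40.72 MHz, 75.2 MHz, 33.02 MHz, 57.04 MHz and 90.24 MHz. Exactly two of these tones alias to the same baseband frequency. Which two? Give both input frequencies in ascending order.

fs/2 = 16.37 MHz.
40.72 MHz mod fs = 7.98 MHz.
7.98 MHz ≤ fs/2 = 16.37 MHz, appears at 7.98 MHz.
75.2 MHz mod fs = 9.72 MHz.
9.72 MHz ≤ fs/2 = 16.37 MHz, appears at 9.72 MHz.
33.02 MHz mod fs = 0.28 MHz.
0.28 MHz ≤ fs/2 = 16.37 MHz, appears at 0.28 MHz.
57.04 MHz mod fs = 24.3 MHz.
24.3 MHz > fs/2 = 16.37 MHz, folds to fs − 24.3 MHz = 8.44 MHz.
90.24 MHz mod fs = 24.76 MHz.
24.76 MHz > fs/2 = 16.37 MHz, folds to fs − 24.76 MHz = 7.98 MHz.
40.72 MHz and 90.24 MHz both map to 7.98 MHz.

40.72 MHz, 90.24 MHz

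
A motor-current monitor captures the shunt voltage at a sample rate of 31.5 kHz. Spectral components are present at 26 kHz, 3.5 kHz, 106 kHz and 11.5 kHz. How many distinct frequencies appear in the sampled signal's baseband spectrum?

fs/2 = 15.75 kHz.
26 kHz > fs/2 = 15.75 kHz, folds to fs − 26 kHz = 5.5 kHz.
3.5 kHz ≤ fs/2 = 15.75 kHz, passes unchanged.
106 kHz mod fs = 11.5 kHz.
11.5 kHz ≤ fs/2 = 15.75 kHz, appears at 11.5 kHz.
11.5 kHz ≤ fs/2 = 15.75 kHz, passes unchanged.
Distinct values: {3.5 kHz, 5.5 kHz, 11.5 kHz} → 3.

3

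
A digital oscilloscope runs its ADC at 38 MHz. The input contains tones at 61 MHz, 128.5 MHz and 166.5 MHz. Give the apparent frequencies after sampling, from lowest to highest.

14.5 MHz, 15 MHz

fs/2 = 19 MHz.
61 MHz mod fs = 23 MHz.
23 MHz > fs/2 = 19 MHz, folds to fs − 23 MHz = 15 MHz.
128.5 MHz mod fs = 14.5 MHz.
14.5 MHz ≤ fs/2 = 19 MHz, appears at 14.5 MHz.
166.5 MHz mod fs = 14.5 MHz.
14.5 MHz ≤ fs/2 = 19 MHz, appears at 14.5 MHz.
Distinct values: {14.5 MHz, 15 MHz}.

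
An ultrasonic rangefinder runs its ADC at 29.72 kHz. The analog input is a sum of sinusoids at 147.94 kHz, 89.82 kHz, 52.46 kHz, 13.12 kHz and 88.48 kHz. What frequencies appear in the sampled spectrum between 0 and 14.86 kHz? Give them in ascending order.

0.66 kHz, 0.68 kHz, 6.98 kHz, 13.12 kHz

fs/2 = 14.86 kHz.
147.94 kHz mod fs = 29.06 kHz.
29.06 kHz > fs/2 = 14.86 kHz, folds to fs − 29.06 kHz = 0.66 kHz.
89.82 kHz mod fs = 0.66 kHz.
0.66 kHz ≤ fs/2 = 14.86 kHz, appears at 0.66 kHz.
52.46 kHz mod fs = 22.74 kHz.
22.74 kHz > fs/2 = 14.86 kHz, folds to fs − 22.74 kHz = 6.98 kHz.
13.12 kHz ≤ fs/2 = 14.86 kHz, passes unchanged.
88.48 kHz mod fs = 29.04 kHz.
29.04 kHz > fs/2 = 14.86 kHz, folds to fs − 29.04 kHz = 0.68 kHz.
Distinct values: {0.66 kHz, 0.68 kHz, 6.98 kHz, 13.12 kHz}.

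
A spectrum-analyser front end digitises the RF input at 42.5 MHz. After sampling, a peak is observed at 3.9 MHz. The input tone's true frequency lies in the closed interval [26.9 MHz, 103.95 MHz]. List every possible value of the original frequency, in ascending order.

Frequencies that alias to 3.9 MHz are k·fs ± 3.9 MHz for integer k ≥ 0.
k=0: 3.9 MHz.
k=1: 38.6 MHz, 46.4 MHz.
k=2: 81.1 MHz, 88.9 MHz.
k=3: 123.6 MHz, 131.4 MHz.
Within [26.9 MHz, 103.95 MHz]: 38.6 MHz, 46.4 MHz, 81.1 MHz, 88.9 MHz.

38.6 MHz, 46.4 MHz, 81.1 MHz, 88.9 MHz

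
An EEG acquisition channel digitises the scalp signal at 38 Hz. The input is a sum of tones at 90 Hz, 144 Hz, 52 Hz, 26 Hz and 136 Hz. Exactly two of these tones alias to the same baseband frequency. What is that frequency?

fs/2 = 19 Hz.
90 Hz mod fs = 14 Hz.
14 Hz ≤ fs/2 = 19 Hz, appears at 14 Hz.
144 Hz mod fs = 30 Hz.
30 Hz > fs/2 = 19 Hz, folds to fs − 30 Hz = 8 Hz.
52 Hz mod fs = 14 Hz.
14 Hz ≤ fs/2 = 19 Hz, appears at 14 Hz.
26 Hz > fs/2 = 19 Hz, folds to fs − 26 Hz = 12 Hz.
136 Hz mod fs = 22 Hz.
22 Hz > fs/2 = 19 Hz, folds to fs − 22 Hz = 16 Hz.
52 Hz and 90 Hz both map to 14 Hz.

14 Hz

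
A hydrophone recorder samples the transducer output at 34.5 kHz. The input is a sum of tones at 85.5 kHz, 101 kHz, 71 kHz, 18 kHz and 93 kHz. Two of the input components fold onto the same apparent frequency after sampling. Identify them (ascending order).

fs/2 = 17.25 kHz.
85.5 kHz mod fs = 16.5 kHz.
16.5 kHz ≤ fs/2 = 17.25 kHz, appears at 16.5 kHz.
101 kHz mod fs = 32 kHz.
32 kHz > fs/2 = 17.25 kHz, folds to fs − 32 kHz = 2.5 kHz.
71 kHz mod fs = 2 kHz.
2 kHz ≤ fs/2 = 17.25 kHz, appears at 2 kHz.
18 kHz > fs/2 = 17.25 kHz, folds to fs − 18 kHz = 16.5 kHz.
93 kHz mod fs = 24 kHz.
24 kHz > fs/2 = 17.25 kHz, folds to fs − 24 kHz = 10.5 kHz.
18 kHz and 85.5 kHz both map to 16.5 kHz.

18 kHz, 85.5 kHz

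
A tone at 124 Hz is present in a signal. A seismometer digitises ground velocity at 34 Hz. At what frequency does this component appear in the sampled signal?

124 Hz mod fs = 22 Hz.
22 Hz > fs/2 = 17 Hz, folds to fs − 22 Hz = 12 Hz.

12 Hz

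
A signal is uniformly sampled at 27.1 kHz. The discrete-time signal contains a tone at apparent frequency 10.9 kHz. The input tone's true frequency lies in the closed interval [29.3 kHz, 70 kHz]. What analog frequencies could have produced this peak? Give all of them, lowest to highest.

Frequencies that alias to 10.9 kHz are k·fs ± 10.9 kHz for integer k ≥ 0.
k=0: 10.9 kHz.
k=1: 16.2 kHz, 38 kHz.
k=2: 43.3 kHz, 65.1 kHz.
k=3: 70.4 kHz, 92.2 kHz.
Within [29.3 kHz, 70 kHz]: 38 kHz, 43.3 kHz, 65.1 kHz.

38 kHz, 43.3 kHz, 65.1 kHz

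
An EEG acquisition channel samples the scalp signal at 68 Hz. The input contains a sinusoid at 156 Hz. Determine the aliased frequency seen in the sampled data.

20 Hz

156 Hz mod fs = 20 Hz.
20 Hz ≤ fs/2 = 34 Hz, appears at 20 Hz.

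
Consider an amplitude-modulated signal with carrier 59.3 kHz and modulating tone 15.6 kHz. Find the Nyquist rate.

149.8 kHz

AM sidebands sit at fc ± fm = 43.7 kHz and 74.9 kHz.
Highest-frequency component: 74.9 kHz.
Nyquist rate = 2 × 74.9 kHz = 149.8 kHz.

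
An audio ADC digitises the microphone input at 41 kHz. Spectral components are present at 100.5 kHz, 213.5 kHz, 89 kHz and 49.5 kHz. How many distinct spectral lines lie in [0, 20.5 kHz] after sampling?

3

fs/2 = 20.5 kHz.
100.5 kHz mod fs = 18.5 kHz.
18.5 kHz ≤ fs/2 = 20.5 kHz, appears at 18.5 kHz.
213.5 kHz mod fs = 8.5 kHz.
8.5 kHz ≤ fs/2 = 20.5 kHz, appears at 8.5 kHz.
89 kHz mod fs = 7 kHz.
7 kHz ≤ fs/2 = 20.5 kHz, appears at 7 kHz.
49.5 kHz mod fs = 8.5 kHz.
8.5 kHz ≤ fs/2 = 20.5 kHz, appears at 8.5 kHz.
Distinct values: {7 kHz, 8.5 kHz, 18.5 kHz} → 3.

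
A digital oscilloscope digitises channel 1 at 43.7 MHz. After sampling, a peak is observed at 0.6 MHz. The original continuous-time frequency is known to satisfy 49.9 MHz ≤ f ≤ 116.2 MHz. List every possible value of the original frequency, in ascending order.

86.8 MHz, 88 MHz

Frequencies that alias to 0.6 MHz are k·fs ± 0.6 MHz for integer k ≥ 0.
k=0: 0.6 MHz.
k=1: 43.1 MHz, 44.3 MHz.
k=2: 86.8 MHz, 88 MHz.
k=3: 130.5 MHz, 131.7 MHz.
Within [49.9 MHz, 116.2 MHz]: 86.8 MHz, 88 MHz.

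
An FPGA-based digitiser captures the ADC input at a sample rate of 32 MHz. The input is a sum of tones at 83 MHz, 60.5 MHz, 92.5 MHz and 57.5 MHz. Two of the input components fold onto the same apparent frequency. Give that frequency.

fs/2 = 16 MHz.
83 MHz mod fs = 19 MHz.
19 MHz > fs/2 = 16 MHz, folds to fs − 19 MHz = 13 MHz.
60.5 MHz mod fs = 28.5 MHz.
28.5 MHz > fs/2 = 16 MHz, folds to fs − 28.5 MHz = 3.5 MHz.
92.5 MHz mod fs = 28.5 MHz.
28.5 MHz > fs/2 = 16 MHz, folds to fs − 28.5 MHz = 3.5 MHz.
57.5 MHz mod fs = 25.5 MHz.
25.5 MHz > fs/2 = 16 MHz, folds to fs − 25.5 MHz = 6.5 MHz.
60.5 MHz and 92.5 MHz both map to 3.5 MHz.

3.5 MHz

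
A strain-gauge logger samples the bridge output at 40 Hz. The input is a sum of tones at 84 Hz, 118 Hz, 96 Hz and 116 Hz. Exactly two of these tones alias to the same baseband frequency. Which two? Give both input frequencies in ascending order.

84 Hz, 116 Hz

fs/2 = 20 Hz.
84 Hz mod fs = 4 Hz.
4 Hz ≤ fs/2 = 20 Hz, appears at 4 Hz.
118 Hz mod fs = 38 Hz.
38 Hz > fs/2 = 20 Hz, folds to fs − 38 Hz = 2 Hz.
96 Hz mod fs = 16 Hz.
16 Hz ≤ fs/2 = 20 Hz, appears at 16 Hz.
116 Hz mod fs = 36 Hz.
36 Hz > fs/2 = 20 Hz, folds to fs − 36 Hz = 4 Hz.
84 Hz and 116 Hz both map to 4 Hz.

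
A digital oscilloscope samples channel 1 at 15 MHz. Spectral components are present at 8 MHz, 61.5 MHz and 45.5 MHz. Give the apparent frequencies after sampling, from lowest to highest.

fs/2 = 7.5 MHz.
8 MHz > fs/2 = 7.5 MHz, folds to fs − 8 MHz = 7 MHz.
61.5 MHz mod fs = 1.5 MHz.
1.5 MHz ≤ fs/2 = 7.5 MHz, appears at 1.5 MHz.
45.5 MHz mod fs = 0.5 MHz.
0.5 MHz ≤ fs/2 = 7.5 MHz, appears at 0.5 MHz.
Distinct values: {0.5 MHz, 1.5 MHz, 7 MHz}.

0.5 MHz, 1.5 MHz, 7 MHz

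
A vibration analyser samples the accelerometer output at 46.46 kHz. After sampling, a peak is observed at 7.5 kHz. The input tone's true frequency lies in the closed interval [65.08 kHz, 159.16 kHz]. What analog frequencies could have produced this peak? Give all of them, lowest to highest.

85.42 kHz, 100.42 kHz, 131.88 kHz, 146.88 kHz

Frequencies that alias to 7.5 kHz are k·fs ± 7.5 kHz for integer k ≥ 0.
k=0: 7.5 kHz.
k=1: 38.96 kHz, 53.96 kHz.
k=2: 85.42 kHz, 100.42 kHz.
k=3: 131.88 kHz, 146.88 kHz.
k=4: 178.34 kHz, 193.34 kHz.
Within [65.08 kHz, 159.16 kHz]: 85.42 kHz, 100.42 kHz, 131.88 kHz, 146.88 kHz.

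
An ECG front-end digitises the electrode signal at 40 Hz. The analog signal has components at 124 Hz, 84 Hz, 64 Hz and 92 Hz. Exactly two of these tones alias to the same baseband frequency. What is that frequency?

fs/2 = 20 Hz.
124 Hz mod fs = 4 Hz.
4 Hz ≤ fs/2 = 20 Hz, appears at 4 Hz.
84 Hz mod fs = 4 Hz.
4 Hz ≤ fs/2 = 20 Hz, appears at 4 Hz.
64 Hz mod fs = 24 Hz.
24 Hz > fs/2 = 20 Hz, folds to fs − 24 Hz = 16 Hz.
92 Hz mod fs = 12 Hz.
12 Hz ≤ fs/2 = 20 Hz, appears at 12 Hz.
84 Hz and 124 Hz both map to 4 Hz.

4 Hz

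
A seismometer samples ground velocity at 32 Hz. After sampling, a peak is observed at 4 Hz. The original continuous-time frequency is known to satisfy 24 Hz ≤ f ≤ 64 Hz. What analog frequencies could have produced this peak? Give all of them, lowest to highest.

Frequencies that alias to 4 Hz are k·fs ± 4 Hz for integer k ≥ 0.
k=0: 4 Hz.
k=1: 28 Hz, 36 Hz.
k=2: 60 Hz, 68 Hz.
k=3: 92 Hz, 100 Hz.
Within [24 Hz, 64 Hz]: 28 Hz, 36 Hz, 60 Hz.

28 Hz, 36 Hz, 60 Hz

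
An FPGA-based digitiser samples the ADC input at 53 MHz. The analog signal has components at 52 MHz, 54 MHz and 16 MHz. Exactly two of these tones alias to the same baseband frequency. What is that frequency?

fs/2 = 26.5 MHz.
52 MHz > fs/2 = 26.5 MHz, folds to fs − 52 MHz = 1 MHz.
54 MHz mod fs = 1 MHz.
1 MHz ≤ fs/2 = 26.5 MHz, appears at 1 MHz.
16 MHz ≤ fs/2 = 26.5 MHz, passes unchanged.
52 MHz and 54 MHz both map to 1 MHz.

1 MHz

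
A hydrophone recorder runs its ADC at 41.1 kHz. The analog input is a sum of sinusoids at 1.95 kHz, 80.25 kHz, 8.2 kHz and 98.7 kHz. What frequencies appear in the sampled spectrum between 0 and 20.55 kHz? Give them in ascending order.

1.95 kHz, 8.2 kHz, 16.5 kHz

fs/2 = 20.55 kHz.
1.95 kHz ≤ fs/2 = 20.55 kHz, passes unchanged.
80.25 kHz mod fs = 39.15 kHz.
39.15 kHz > fs/2 = 20.55 kHz, folds to fs − 39.15 kHz = 1.95 kHz.
8.2 kHz ≤ fs/2 = 20.55 kHz, passes unchanged.
98.7 kHz mod fs = 16.5 kHz.
16.5 kHz ≤ fs/2 = 20.55 kHz, appears at 16.5 kHz.
Distinct values: {1.95 kHz, 8.2 kHz, 16.5 kHz}.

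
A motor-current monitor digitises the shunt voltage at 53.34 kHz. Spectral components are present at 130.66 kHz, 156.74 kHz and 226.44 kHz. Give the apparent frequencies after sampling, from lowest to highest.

fs/2 = 26.67 kHz.
130.66 kHz mod fs = 23.98 kHz.
23.98 kHz ≤ fs/2 = 26.67 kHz, appears at 23.98 kHz.
156.74 kHz mod fs = 50.06 kHz.
50.06 kHz > fs/2 = 26.67 kHz, folds to fs − 50.06 kHz = 3.28 kHz.
226.44 kHz mod fs = 13.08 kHz.
13.08 kHz ≤ fs/2 = 26.67 kHz, appears at 13.08 kHz.
Distinct values: {3.28 kHz, 13.08 kHz, 23.98 kHz}.

3.28 kHz, 13.08 kHz, 23.98 kHz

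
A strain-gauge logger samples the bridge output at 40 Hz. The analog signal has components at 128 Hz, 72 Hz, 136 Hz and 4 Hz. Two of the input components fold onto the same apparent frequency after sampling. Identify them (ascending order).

fs/2 = 20 Hz.
128 Hz mod fs = 8 Hz.
8 Hz ≤ fs/2 = 20 Hz, appears at 8 Hz.
72 Hz mod fs = 32 Hz.
32 Hz > fs/2 = 20 Hz, folds to fs − 32 Hz = 8 Hz.
136 Hz mod fs = 16 Hz.
16 Hz ≤ fs/2 = 20 Hz, appears at 16 Hz.
4 Hz ≤ fs/2 = 20 Hz, passes unchanged.
72 Hz and 128 Hz both map to 8 Hz.

72 Hz, 128 Hz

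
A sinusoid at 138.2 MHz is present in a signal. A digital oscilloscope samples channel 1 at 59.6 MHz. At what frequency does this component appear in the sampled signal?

19 MHz

138.2 MHz mod fs = 19 MHz.
19 MHz ≤ fs/2 = 29.8 MHz, appears at 19 MHz.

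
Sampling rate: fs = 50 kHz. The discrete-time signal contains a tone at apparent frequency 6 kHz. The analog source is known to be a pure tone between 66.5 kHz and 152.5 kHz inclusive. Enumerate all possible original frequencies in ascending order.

Frequencies that alias to 6 kHz are k·fs ± 6 kHz for integer k ≥ 0.
k=0: 6 kHz.
k=1: 44 kHz, 56 kHz.
k=2: 94 kHz, 106 kHz.
k=3: 144 kHz, 156 kHz.
k=4: 194 kHz, 206 kHz.
Within [66.5 kHz, 152.5 kHz]: 94 kHz, 106 kHz, 144 kHz.

94 kHz, 106 kHz, 144 kHz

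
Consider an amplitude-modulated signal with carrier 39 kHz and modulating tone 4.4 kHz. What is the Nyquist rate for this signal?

AM sidebands sit at fc ± fm = 34.6 kHz and 43.4 kHz.
Highest-frequency component: 43.4 kHz.
Nyquist rate = 2 × 43.4 kHz = 86.8 kHz.

86.8 kHz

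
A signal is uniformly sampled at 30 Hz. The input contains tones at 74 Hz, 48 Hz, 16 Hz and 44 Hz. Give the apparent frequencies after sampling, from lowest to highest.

fs/2 = 15 Hz.
74 Hz mod fs = 14 Hz.
14 Hz ≤ fs/2 = 15 Hz, appears at 14 Hz.
48 Hz mod fs = 18 Hz.
18 Hz > fs/2 = 15 Hz, folds to fs − 18 Hz = 12 Hz.
16 Hz > fs/2 = 15 Hz, folds to fs − 16 Hz = 14 Hz.
44 Hz mod fs = 14 Hz.
14 Hz ≤ fs/2 = 15 Hz, appears at 14 Hz.
Distinct values: {12 Hz, 14 Hz}.

12 Hz, 14 Hz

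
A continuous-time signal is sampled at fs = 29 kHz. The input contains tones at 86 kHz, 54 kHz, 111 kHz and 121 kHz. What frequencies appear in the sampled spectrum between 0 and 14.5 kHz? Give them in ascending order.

fs/2 = 14.5 kHz.
86 kHz mod fs = 28 kHz.
28 kHz > fs/2 = 14.5 kHz, folds to fs − 28 kHz = 1 kHz.
54 kHz mod fs = 25 kHz.
25 kHz > fs/2 = 14.5 kHz, folds to fs − 25 kHz = 4 kHz.
111 kHz mod fs = 24 kHz.
24 kHz > fs/2 = 14.5 kHz, folds to fs − 24 kHz = 5 kHz.
121 kHz mod fs = 5 kHz.
5 kHz ≤ fs/2 = 14.5 kHz, appears at 5 kHz.
Distinct values: {1 kHz, 4 kHz, 5 kHz}.

1 kHz, 4 kHz, 5 kHz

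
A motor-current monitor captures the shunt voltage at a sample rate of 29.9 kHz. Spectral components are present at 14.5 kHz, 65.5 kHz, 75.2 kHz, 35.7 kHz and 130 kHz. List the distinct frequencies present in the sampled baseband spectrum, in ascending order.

5.7 kHz, 5.8 kHz, 10.4 kHz, 14.5 kHz

fs/2 = 14.95 kHz.
14.5 kHz ≤ fs/2 = 14.95 kHz, passes unchanged.
65.5 kHz mod fs = 5.7 kHz.
5.7 kHz ≤ fs/2 = 14.95 kHz, appears at 5.7 kHz.
75.2 kHz mod fs = 15.4 kHz.
15.4 kHz > fs/2 = 14.95 kHz, folds to fs − 15.4 kHz = 14.5 kHz.
35.7 kHz mod fs = 5.8 kHz.
5.8 kHz ≤ fs/2 = 14.95 kHz, appears at 5.8 kHz.
130 kHz mod fs = 10.4 kHz.
10.4 kHz ≤ fs/2 = 14.95 kHz, appears at 10.4 kHz.
Distinct values: {5.7 kHz, 5.8 kHz, 10.4 kHz, 14.5 kHz}.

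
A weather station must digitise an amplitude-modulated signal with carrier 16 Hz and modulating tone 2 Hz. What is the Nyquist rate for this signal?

AM sidebands sit at fc ± fm = 14 Hz and 18 Hz.
Highest-frequency component: 18 Hz.
Nyquist rate = 2 × 18 Hz = 36 Hz.

36 Hz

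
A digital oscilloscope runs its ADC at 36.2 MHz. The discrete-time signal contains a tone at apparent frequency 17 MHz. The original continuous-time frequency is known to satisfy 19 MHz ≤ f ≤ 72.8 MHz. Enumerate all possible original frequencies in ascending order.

19.2 MHz, 53.2 MHz, 55.4 MHz

Frequencies that alias to 17 MHz are k·fs ± 17 MHz for integer k ≥ 0.
k=0: 17 MHz.
k=1: 19.2 MHz, 53.2 MHz.
k=2: 55.4 MHz, 89.4 MHz.
k=3: 91.6 MHz, 125.6 MHz.
Within [19 MHz, 72.8 MHz]: 19.2 MHz, 53.2 MHz, 55.4 MHz.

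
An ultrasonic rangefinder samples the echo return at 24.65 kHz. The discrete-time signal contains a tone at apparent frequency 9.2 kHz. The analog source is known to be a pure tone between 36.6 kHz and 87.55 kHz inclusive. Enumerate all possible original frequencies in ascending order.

40.1 kHz, 58.5 kHz, 64.75 kHz, 83.15 kHz

Frequencies that alias to 9.2 kHz are k·fs ± 9.2 kHz for integer k ≥ 0.
k=0: 9.2 kHz.
k=1: 15.45 kHz, 33.85 kHz.
k=2: 40.1 kHz, 58.5 kHz.
k=3: 64.75 kHz, 83.15 kHz.
k=4: 89.4 kHz, 107.8 kHz.
Within [36.6 kHz, 87.55 kHz]: 40.1 kHz, 58.5 kHz, 64.75 kHz, 83.15 kHz.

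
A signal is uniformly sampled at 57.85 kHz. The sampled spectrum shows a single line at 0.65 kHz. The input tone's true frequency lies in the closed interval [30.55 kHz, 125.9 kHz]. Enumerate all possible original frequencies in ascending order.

57.2 kHz, 58.5 kHz, 115.05 kHz, 116.35 kHz

Frequencies that alias to 0.65 kHz are k·fs ± 0.65 kHz for integer k ≥ 0.
k=0: 0.65 kHz.
k=1: 57.2 kHz, 58.5 kHz.
k=2: 115.05 kHz, 116.35 kHz.
k=3: 172.9 kHz, 174.2 kHz.
Within [30.55 kHz, 125.9 kHz]: 57.2 kHz, 58.5 kHz, 115.05 kHz, 116.35 kHz.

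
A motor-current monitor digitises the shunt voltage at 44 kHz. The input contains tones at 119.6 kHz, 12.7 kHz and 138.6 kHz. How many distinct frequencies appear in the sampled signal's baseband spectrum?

fs/2 = 22 kHz.
119.6 kHz mod fs = 31.6 kHz.
31.6 kHz > fs/2 = 22 kHz, folds to fs − 31.6 kHz = 12.4 kHz.
12.7 kHz ≤ fs/2 = 22 kHz, passes unchanged.
138.6 kHz mod fs = 6.6 kHz.
6.6 kHz ≤ fs/2 = 22 kHz, appears at 6.6 kHz.
Distinct values: {6.6 kHz, 12.4 kHz, 12.7 kHz} → 3.

3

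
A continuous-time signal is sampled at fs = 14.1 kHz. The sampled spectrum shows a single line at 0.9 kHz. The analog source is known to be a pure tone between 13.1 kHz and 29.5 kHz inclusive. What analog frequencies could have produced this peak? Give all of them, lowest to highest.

13.2 kHz, 15 kHz, 27.3 kHz, 29.1 kHz

Frequencies that alias to 0.9 kHz are k·fs ± 0.9 kHz for integer k ≥ 0.
k=0: 0.9 kHz.
k=1: 13.2 kHz, 15 kHz.
k=2: 27.3 kHz, 29.1 kHz.
k=3: 41.4 kHz, 43.2 kHz.
Within [13.1 kHz, 29.5 kHz]: 13.2 kHz, 15 kHz, 27.3 kHz, 29.1 kHz.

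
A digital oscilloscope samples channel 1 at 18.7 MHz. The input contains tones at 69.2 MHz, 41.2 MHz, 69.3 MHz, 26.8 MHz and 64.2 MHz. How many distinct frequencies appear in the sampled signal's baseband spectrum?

fs/2 = 9.35 MHz.
69.2 MHz mod fs = 13.1 MHz.
13.1 MHz > fs/2 = 9.35 MHz, folds to fs − 13.1 MHz = 5.6 MHz.
41.2 MHz mod fs = 3.8 MHz.
3.8 MHz ≤ fs/2 = 9.35 MHz, appears at 3.8 MHz.
69.3 MHz mod fs = 13.2 MHz.
13.2 MHz > fs/2 = 9.35 MHz, folds to fs − 13.2 MHz = 5.5 MHz.
26.8 MHz mod fs = 8.1 MHz.
8.1 MHz ≤ fs/2 = 9.35 MHz, appears at 8.1 MHz.
64.2 MHz mod fs = 8.1 MHz.
8.1 MHz ≤ fs/2 = 9.35 MHz, appears at 8.1 MHz.
Distinct values: {3.8 MHz, 5.5 MHz, 5.6 MHz, 8.1 MHz} → 4.

4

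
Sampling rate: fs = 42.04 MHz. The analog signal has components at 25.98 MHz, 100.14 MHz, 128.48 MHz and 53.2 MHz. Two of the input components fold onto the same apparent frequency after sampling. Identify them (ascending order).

25.98 MHz, 100.14 MHz

fs/2 = 21.02 MHz.
25.98 MHz > fs/2 = 21.02 MHz, folds to fs − 25.98 MHz = 16.06 MHz.
100.14 MHz mod fs = 16.06 MHz.
16.06 MHz ≤ fs/2 = 21.02 MHz, appears at 16.06 MHz.
128.48 MHz mod fs = 2.36 MHz.
2.36 MHz ≤ fs/2 = 21.02 MHz, appears at 2.36 MHz.
53.2 MHz mod fs = 11.16 MHz.
11.16 MHz ≤ fs/2 = 21.02 MHz, appears at 11.16 MHz.
25.98 MHz and 100.14 MHz both map to 16.06 MHz.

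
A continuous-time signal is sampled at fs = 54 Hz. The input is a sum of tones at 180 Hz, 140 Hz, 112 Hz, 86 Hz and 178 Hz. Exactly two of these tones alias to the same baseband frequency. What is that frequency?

fs/2 = 27 Hz.
180 Hz mod fs = 18 Hz.
18 Hz ≤ fs/2 = 27 Hz, appears at 18 Hz.
140 Hz mod fs = 32 Hz.
32 Hz > fs/2 = 27 Hz, folds to fs − 32 Hz = 22 Hz.
112 Hz mod fs = 4 Hz.
4 Hz ≤ fs/2 = 27 Hz, appears at 4 Hz.
86 Hz mod fs = 32 Hz.
32 Hz > fs/2 = 27 Hz, folds to fs − 32 Hz = 22 Hz.
178 Hz mod fs = 16 Hz.
16 Hz ≤ fs/2 = 27 Hz, appears at 16 Hz.
86 Hz and 140 Hz both map to 22 Hz.

22 Hz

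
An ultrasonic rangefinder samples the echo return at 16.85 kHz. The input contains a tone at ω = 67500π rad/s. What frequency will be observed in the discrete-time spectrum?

0.05 kHz

ω = 67500π rad/s → f = ω/(2π) = 33750 Hz = 33.75 kHz.
33.75 kHz mod fs = 0.05 kHz.
0.05 kHz ≤ fs/2 = 8.425 kHz, appears at 0.05 kHz.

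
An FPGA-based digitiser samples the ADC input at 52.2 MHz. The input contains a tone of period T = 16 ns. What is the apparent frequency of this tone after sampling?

10.3 MHz

T = 16 ns → f = 1/T = 62.5 MHz.
62.5 MHz mod fs = 10.3 MHz.
10.3 MHz ≤ fs/2 = 26.1 MHz, appears at 10.3 MHz.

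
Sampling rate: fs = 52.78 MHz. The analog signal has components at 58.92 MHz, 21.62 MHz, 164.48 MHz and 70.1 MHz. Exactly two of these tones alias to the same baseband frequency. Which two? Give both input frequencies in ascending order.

fs/2 = 26.39 MHz.
58.92 MHz mod fs = 6.14 MHz.
6.14 MHz ≤ fs/2 = 26.39 MHz, appears at 6.14 MHz.
21.62 MHz ≤ fs/2 = 26.39 MHz, passes unchanged.
164.48 MHz mod fs = 6.14 MHz.
6.14 MHz ≤ fs/2 = 26.39 MHz, appears at 6.14 MHz.
70.1 MHz mod fs = 17.32 MHz.
17.32 MHz ≤ fs/2 = 26.39 MHz, appears at 17.32 MHz.
58.92 MHz and 164.48 MHz both map to 6.14 MHz.

58.92 MHz, 164.48 MHz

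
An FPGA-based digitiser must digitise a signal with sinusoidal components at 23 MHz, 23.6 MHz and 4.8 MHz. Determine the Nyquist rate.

Highest-frequency component: 23.6 MHz.
Nyquist rate = 2 × 23.6 MHz = 47.2 MHz.

47.2 MHz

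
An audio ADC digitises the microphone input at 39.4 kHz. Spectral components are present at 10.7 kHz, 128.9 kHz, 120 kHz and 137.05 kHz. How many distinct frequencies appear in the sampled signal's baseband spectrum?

3

fs/2 = 19.7 kHz.
10.7 kHz ≤ fs/2 = 19.7 kHz, passes unchanged.
128.9 kHz mod fs = 10.7 kHz.
10.7 kHz ≤ fs/2 = 19.7 kHz, appears at 10.7 kHz.
120 kHz mod fs = 1.8 kHz.
1.8 kHz ≤ fs/2 = 19.7 kHz, appears at 1.8 kHz.
137.05 kHz mod fs = 18.85 kHz.
18.85 kHz ≤ fs/2 = 19.7 kHz, appears at 18.85 kHz.
Distinct values: {1.8 kHz, 10.7 kHz, 18.85 kHz} → 3.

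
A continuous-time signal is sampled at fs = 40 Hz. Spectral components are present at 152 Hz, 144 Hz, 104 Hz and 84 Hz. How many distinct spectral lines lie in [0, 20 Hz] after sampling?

3

fs/2 = 20 Hz.
152 Hz mod fs = 32 Hz.
32 Hz > fs/2 = 20 Hz, folds to fs − 32 Hz = 8 Hz.
144 Hz mod fs = 24 Hz.
24 Hz > fs/2 = 20 Hz, folds to fs − 24 Hz = 16 Hz.
104 Hz mod fs = 24 Hz.
24 Hz > fs/2 = 20 Hz, folds to fs − 24 Hz = 16 Hz.
84 Hz mod fs = 4 Hz.
4 Hz ≤ fs/2 = 20 Hz, appears at 4 Hz.
Distinct values: {4 Hz, 8 Hz, 16 Hz} → 3.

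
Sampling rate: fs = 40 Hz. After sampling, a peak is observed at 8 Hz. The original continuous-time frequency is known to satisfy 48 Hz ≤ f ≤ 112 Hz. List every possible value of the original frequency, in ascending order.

48 Hz, 72 Hz, 88 Hz, 112 Hz

Frequencies that alias to 8 Hz are k·fs ± 8 Hz for integer k ≥ 0.
k=0: 8 Hz.
k=1: 32 Hz, 48 Hz.
k=2: 72 Hz, 88 Hz.
k=3: 112 Hz, 128 Hz.
k=4: 152 Hz, 168 Hz.
Within [48 Hz, 112 Hz]: 48 Hz, 72 Hz, 88 Hz, 112 Hz.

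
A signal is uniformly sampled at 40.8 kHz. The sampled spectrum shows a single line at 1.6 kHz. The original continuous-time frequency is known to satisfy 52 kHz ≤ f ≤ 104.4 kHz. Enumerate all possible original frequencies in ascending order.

80 kHz, 83.2 kHz

Frequencies that alias to 1.6 kHz are k·fs ± 1.6 kHz for integer k ≥ 0.
k=0: 1.6 kHz.
k=1: 39.2 kHz, 42.4 kHz.
k=2: 80 kHz, 83.2 kHz.
k=3: 120.8 kHz, 124 kHz.
Within [52 kHz, 104.4 kHz]: 80 kHz, 83.2 kHz.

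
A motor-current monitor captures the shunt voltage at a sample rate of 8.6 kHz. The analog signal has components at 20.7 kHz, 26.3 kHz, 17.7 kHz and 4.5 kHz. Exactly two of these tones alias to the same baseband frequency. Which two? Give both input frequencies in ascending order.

17.7 kHz, 26.3 kHz

fs/2 = 4.3 kHz.
20.7 kHz mod fs = 3.5 kHz.
3.5 kHz ≤ fs/2 = 4.3 kHz, appears at 3.5 kHz.
26.3 kHz mod fs = 0.5 kHz.
0.5 kHz ≤ fs/2 = 4.3 kHz, appears at 0.5 kHz.
17.7 kHz mod fs = 0.5 kHz.
0.5 kHz ≤ fs/2 = 4.3 kHz, appears at 0.5 kHz.
4.5 kHz > fs/2 = 4.3 kHz, folds to fs − 4.5 kHz = 4.1 kHz.
17.7 kHz and 26.3 kHz both map to 0.5 kHz.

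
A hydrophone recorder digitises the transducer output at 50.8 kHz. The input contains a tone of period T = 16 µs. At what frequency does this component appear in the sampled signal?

11.7 kHz

T = 16 µs → f = 1/T = 62.5 kHz.
62.5 kHz mod fs = 11.7 kHz.
11.7 kHz ≤ fs/2 = 25.4 kHz, appears at 11.7 kHz.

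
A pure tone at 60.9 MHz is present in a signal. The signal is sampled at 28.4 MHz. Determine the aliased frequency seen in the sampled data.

60.9 MHz mod fs = 4.1 MHz.
4.1 MHz ≤ fs/2 = 14.2 MHz, appears at 4.1 MHz.

4.1 MHz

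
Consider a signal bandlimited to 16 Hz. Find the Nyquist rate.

32 Hz

Nyquist rate = 2 × 16 Hz = 32 Hz.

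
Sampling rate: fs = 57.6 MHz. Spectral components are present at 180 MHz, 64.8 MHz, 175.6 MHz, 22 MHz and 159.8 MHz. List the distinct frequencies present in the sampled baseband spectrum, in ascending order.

2.8 MHz, 7.2 MHz, 13 MHz, 22 MHz

fs/2 = 28.8 MHz.
180 MHz mod fs = 7.2 MHz.
7.2 MHz ≤ fs/2 = 28.8 MHz, appears at 7.2 MHz.
64.8 MHz mod fs = 7.2 MHz.
7.2 MHz ≤ fs/2 = 28.8 MHz, appears at 7.2 MHz.
175.6 MHz mod fs = 2.8 MHz.
2.8 MHz ≤ fs/2 = 28.8 MHz, appears at 2.8 MHz.
22 MHz ≤ fs/2 = 28.8 MHz, passes unchanged.
159.8 MHz mod fs = 44.6 MHz.
44.6 MHz > fs/2 = 28.8 MHz, folds to fs − 44.6 MHz = 13 MHz.
Distinct values: {2.8 MHz, 7.2 MHz, 13 MHz, 22 MHz}.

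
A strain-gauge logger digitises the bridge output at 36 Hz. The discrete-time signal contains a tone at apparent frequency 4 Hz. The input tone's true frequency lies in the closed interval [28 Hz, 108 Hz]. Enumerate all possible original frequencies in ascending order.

32 Hz, 40 Hz, 68 Hz, 76 Hz, 104 Hz

Frequencies that alias to 4 Hz are k·fs ± 4 Hz for integer k ≥ 0.
k=0: 4 Hz.
k=1: 32 Hz, 40 Hz.
k=2: 68 Hz, 76 Hz.
k=3: 104 Hz, 112 Hz.
k=4: 140 Hz, 148 Hz.
Within [28 Hz, 108 Hz]: 32 Hz, 40 Hz, 68 Hz, 76 Hz, 104 Hz.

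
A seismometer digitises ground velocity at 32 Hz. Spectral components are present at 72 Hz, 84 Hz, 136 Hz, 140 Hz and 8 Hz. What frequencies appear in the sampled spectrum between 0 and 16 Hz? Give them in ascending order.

fs/2 = 16 Hz.
72 Hz mod fs = 8 Hz.
8 Hz ≤ fs/2 = 16 Hz, appears at 8 Hz.
84 Hz mod fs = 20 Hz.
20 Hz > fs/2 = 16 Hz, folds to fs − 20 Hz = 12 Hz.
136 Hz mod fs = 8 Hz.
8 Hz ≤ fs/2 = 16 Hz, appears at 8 Hz.
140 Hz mod fs = 12 Hz.
12 Hz ≤ fs/2 = 16 Hz, appears at 12 Hz.
8 Hz ≤ fs/2 = 16 Hz, passes unchanged.
Distinct values: {8 Hz, 12 Hz}.

8 Hz, 12 Hz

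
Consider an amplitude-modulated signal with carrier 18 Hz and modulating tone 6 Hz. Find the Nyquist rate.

48 Hz

AM sidebands sit at fc ± fm = 12 Hz and 24 Hz.
Highest-frequency component: 24 Hz.
Nyquist rate = 2 × 24 Hz = 48 Hz.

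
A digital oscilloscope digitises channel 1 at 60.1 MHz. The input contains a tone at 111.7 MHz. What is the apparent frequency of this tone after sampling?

8.5 MHz

111.7 MHz mod fs = 51.6 MHz.
51.6 MHz > fs/2 = 30.05 MHz, folds to fs − 51.6 MHz = 8.5 MHz.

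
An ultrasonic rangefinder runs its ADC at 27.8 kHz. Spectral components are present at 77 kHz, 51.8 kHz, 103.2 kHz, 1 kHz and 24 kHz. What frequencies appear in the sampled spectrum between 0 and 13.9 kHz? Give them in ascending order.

1 kHz, 3.8 kHz, 6.4 kHz, 8 kHz

fs/2 = 13.9 kHz.
77 kHz mod fs = 21.4 kHz.
21.4 kHz > fs/2 = 13.9 kHz, folds to fs − 21.4 kHz = 6.4 kHz.
51.8 kHz mod fs = 24 kHz.
24 kHz > fs/2 = 13.9 kHz, folds to fs − 24 kHz = 3.8 kHz.
103.2 kHz mod fs = 19.8 kHz.
19.8 kHz > fs/2 = 13.9 kHz, folds to fs − 19.8 kHz = 8 kHz.
1 kHz ≤ fs/2 = 13.9 kHz, passes unchanged.
24 kHz > fs/2 = 13.9 kHz, folds to fs − 24 kHz = 3.8 kHz.
Distinct values: {1 kHz, 3.8 kHz, 6.4 kHz, 8 kHz}.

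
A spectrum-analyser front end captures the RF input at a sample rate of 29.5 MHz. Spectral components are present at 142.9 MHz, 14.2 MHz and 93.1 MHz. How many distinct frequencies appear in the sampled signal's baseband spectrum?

2

fs/2 = 14.75 MHz.
142.9 MHz mod fs = 24.9 MHz.
24.9 MHz > fs/2 = 14.75 MHz, folds to fs − 24.9 MHz = 4.6 MHz.
14.2 MHz ≤ fs/2 = 14.75 MHz, passes unchanged.
93.1 MHz mod fs = 4.6 MHz.
4.6 MHz ≤ fs/2 = 14.75 MHz, appears at 4.6 MHz.
Distinct values: {4.6 MHz, 14.2 MHz} → 2.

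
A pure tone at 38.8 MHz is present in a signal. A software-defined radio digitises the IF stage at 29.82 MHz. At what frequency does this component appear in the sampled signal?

8.98 MHz

38.8 MHz mod fs = 8.98 MHz.
8.98 MHz ≤ fs/2 = 14.91 MHz, appears at 8.98 MHz.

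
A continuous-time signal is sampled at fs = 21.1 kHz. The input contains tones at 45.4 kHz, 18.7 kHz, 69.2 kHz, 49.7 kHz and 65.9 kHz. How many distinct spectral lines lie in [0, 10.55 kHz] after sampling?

5

fs/2 = 10.55 kHz.
45.4 kHz mod fs = 3.2 kHz.
3.2 kHz ≤ fs/2 = 10.55 kHz, appears at 3.2 kHz.
18.7 kHz > fs/2 = 10.55 kHz, folds to fs − 18.7 kHz = 2.4 kHz.
69.2 kHz mod fs = 5.9 kHz.
5.9 kHz ≤ fs/2 = 10.55 kHz, appears at 5.9 kHz.
49.7 kHz mod fs = 7.5 kHz.
7.5 kHz ≤ fs/2 = 10.55 kHz, appears at 7.5 kHz.
65.9 kHz mod fs = 2.6 kHz.
2.6 kHz ≤ fs/2 = 10.55 kHz, appears at 2.6 kHz.
Distinct values: {2.4 kHz, 2.6 kHz, 3.2 kHz, 5.9 kHz, 7.5 kHz} → 5.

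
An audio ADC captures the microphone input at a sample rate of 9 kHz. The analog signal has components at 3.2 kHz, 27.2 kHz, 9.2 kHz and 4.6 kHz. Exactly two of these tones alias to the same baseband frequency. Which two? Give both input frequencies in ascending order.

9.2 kHz, 27.2 kHz

fs/2 = 4.5 kHz.
3.2 kHz ≤ fs/2 = 4.5 kHz, passes unchanged.
27.2 kHz mod fs = 0.2 kHz.
0.2 kHz ≤ fs/2 = 4.5 kHz, appears at 0.2 kHz.
9.2 kHz mod fs = 0.2 kHz.
0.2 kHz ≤ fs/2 = 4.5 kHz, appears at 0.2 kHz.
4.6 kHz > fs/2 = 4.5 kHz, folds to fs − 4.6 kHz = 4.4 kHz.
9.2 kHz and 27.2 kHz both map to 0.2 kHz.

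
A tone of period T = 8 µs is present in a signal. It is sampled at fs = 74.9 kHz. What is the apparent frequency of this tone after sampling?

T = 8 µs → f = 1/T = 125 kHz.
125 kHz mod fs = 50.1 kHz.
50.1 kHz > fs/2 = 37.45 kHz, folds to fs − 50.1 kHz = 24.8 kHz.

24.8 kHz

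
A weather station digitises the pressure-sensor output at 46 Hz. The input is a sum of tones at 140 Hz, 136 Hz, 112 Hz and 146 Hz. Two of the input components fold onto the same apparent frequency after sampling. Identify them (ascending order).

136 Hz, 140 Hz

fs/2 = 23 Hz.
140 Hz mod fs = 2 Hz.
2 Hz ≤ fs/2 = 23 Hz, appears at 2 Hz.
136 Hz mod fs = 44 Hz.
44 Hz > fs/2 = 23 Hz, folds to fs − 44 Hz = 2 Hz.
112 Hz mod fs = 20 Hz.
20 Hz ≤ fs/2 = 23 Hz, appears at 20 Hz.
146 Hz mod fs = 8 Hz.
8 Hz ≤ fs/2 = 23 Hz, appears at 8 Hz.
136 Hz and 140 Hz both map to 2 Hz.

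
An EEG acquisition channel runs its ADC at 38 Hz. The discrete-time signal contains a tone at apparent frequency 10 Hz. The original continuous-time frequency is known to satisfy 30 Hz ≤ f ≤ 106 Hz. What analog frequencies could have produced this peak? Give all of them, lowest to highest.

Frequencies that alias to 10 Hz are k·fs ± 10 Hz for integer k ≥ 0.
k=0: 10 Hz.
k=1: 28 Hz, 48 Hz.
k=2: 66 Hz, 86 Hz.
k=3: 104 Hz, 124 Hz.
k=4: 142 Hz, 162 Hz.
Within [30 Hz, 106 Hz]: 48 Hz, 66 Hz, 86 Hz, 104 Hz.

48 Hz, 66 Hz, 86 Hz, 104 Hz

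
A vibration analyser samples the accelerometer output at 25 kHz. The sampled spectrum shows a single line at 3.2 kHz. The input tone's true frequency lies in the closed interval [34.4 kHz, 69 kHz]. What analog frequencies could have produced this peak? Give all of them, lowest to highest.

46.8 kHz, 53.2 kHz

Frequencies that alias to 3.2 kHz are k·fs ± 3.2 kHz for integer k ≥ 0.
k=0: 3.2 kHz.
k=1: 21.8 kHz, 28.2 kHz.
k=2: 46.8 kHz, 53.2 kHz.
k=3: 71.8 kHz, 78.2 kHz.
Within [34.4 kHz, 69 kHz]: 46.8 kHz, 53.2 kHz.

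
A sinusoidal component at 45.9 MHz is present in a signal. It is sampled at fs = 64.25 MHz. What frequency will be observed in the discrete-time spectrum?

18.35 MHz

45.9 MHz > fs/2 = 32.125 MHz, folds to fs − 45.9 MHz = 18.35 MHz.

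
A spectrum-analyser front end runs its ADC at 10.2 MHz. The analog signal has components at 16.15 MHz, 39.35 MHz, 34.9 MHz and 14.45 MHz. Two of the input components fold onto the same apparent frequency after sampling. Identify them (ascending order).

14.45 MHz, 16.15 MHz

fs/2 = 5.1 MHz.
16.15 MHz mod fs = 5.95 MHz.
5.95 MHz > fs/2 = 5.1 MHz, folds to fs − 5.95 MHz = 4.25 MHz.
39.35 MHz mod fs = 8.75 MHz.
8.75 MHz > fs/2 = 5.1 MHz, folds to fs − 8.75 MHz = 1.45 MHz.
34.9 MHz mod fs = 4.3 MHz.
4.3 MHz ≤ fs/2 = 5.1 MHz, appears at 4.3 MHz.
14.45 MHz mod fs = 4.25 MHz.
4.25 MHz ≤ fs/2 = 5.1 MHz, appears at 4.25 MHz.
14.45 MHz and 16.15 MHz both map to 4.25 MHz.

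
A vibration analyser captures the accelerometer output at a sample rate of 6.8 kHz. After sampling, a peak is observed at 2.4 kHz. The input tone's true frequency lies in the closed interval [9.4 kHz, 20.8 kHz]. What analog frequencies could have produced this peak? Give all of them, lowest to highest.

Frequencies that alias to 2.4 kHz are k·fs ± 2.4 kHz for integer k ≥ 0.
k=0: 2.4 kHz.
k=1: 4.4 kHz, 9.2 kHz.
k=2: 11.2 kHz, 16 kHz.
k=3: 18 kHz, 22.8 kHz.
k=4: 24.8 kHz, 29.6 kHz.
Within [9.4 kHz, 20.8 kHz]: 11.2 kHz, 16 kHz, 18 kHz.

11.2 kHz, 16 kHz, 18 kHz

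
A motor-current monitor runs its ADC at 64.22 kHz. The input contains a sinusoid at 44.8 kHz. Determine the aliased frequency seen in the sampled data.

44.8 kHz > fs/2 = 32.11 kHz, folds to fs − 44.8 kHz = 19.42 kHz.

19.42 kHz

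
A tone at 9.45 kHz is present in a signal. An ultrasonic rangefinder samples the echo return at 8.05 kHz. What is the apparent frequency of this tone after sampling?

9.45 kHz mod fs = 1.4 kHz.
1.4 kHz ≤ fs/2 = 4.025 kHz, appears at 1.4 kHz.

1.4 kHz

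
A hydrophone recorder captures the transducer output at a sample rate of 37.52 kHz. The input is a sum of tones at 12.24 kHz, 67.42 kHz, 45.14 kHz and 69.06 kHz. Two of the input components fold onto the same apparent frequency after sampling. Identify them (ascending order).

fs/2 = 18.76 kHz.
12.24 kHz ≤ fs/2 = 18.76 kHz, passes unchanged.
67.42 kHz mod fs = 29.9 kHz.
29.9 kHz > fs/2 = 18.76 kHz, folds to fs − 29.9 kHz = 7.62 kHz.
45.14 kHz mod fs = 7.62 kHz.
7.62 kHz ≤ fs/2 = 18.76 kHz, appears at 7.62 kHz.
69.06 kHz mod fs = 31.54 kHz.
31.54 kHz > fs/2 = 18.76 kHz, folds to fs − 31.54 kHz = 5.98 kHz.
45.14 kHz and 67.42 kHz both map to 7.62 kHz.

45.14 kHz, 67.42 kHz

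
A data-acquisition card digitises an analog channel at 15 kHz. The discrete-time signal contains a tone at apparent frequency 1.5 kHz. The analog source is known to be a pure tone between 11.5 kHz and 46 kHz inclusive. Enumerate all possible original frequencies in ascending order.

13.5 kHz, 16.5 kHz, 28.5 kHz, 31.5 kHz, 43.5 kHz

Frequencies that alias to 1.5 kHz are k·fs ± 1.5 kHz for integer k ≥ 0.
k=0: 1.5 kHz.
k=1: 13.5 kHz, 16.5 kHz.
k=2: 28.5 kHz, 31.5 kHz.
k=3: 43.5 kHz, 46.5 kHz.
k=4: 58.5 kHz, 61.5 kHz.
Within [11.5 kHz, 46 kHz]: 13.5 kHz, 16.5 kHz, 28.5 kHz, 31.5 kHz, 43.5 kHz.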